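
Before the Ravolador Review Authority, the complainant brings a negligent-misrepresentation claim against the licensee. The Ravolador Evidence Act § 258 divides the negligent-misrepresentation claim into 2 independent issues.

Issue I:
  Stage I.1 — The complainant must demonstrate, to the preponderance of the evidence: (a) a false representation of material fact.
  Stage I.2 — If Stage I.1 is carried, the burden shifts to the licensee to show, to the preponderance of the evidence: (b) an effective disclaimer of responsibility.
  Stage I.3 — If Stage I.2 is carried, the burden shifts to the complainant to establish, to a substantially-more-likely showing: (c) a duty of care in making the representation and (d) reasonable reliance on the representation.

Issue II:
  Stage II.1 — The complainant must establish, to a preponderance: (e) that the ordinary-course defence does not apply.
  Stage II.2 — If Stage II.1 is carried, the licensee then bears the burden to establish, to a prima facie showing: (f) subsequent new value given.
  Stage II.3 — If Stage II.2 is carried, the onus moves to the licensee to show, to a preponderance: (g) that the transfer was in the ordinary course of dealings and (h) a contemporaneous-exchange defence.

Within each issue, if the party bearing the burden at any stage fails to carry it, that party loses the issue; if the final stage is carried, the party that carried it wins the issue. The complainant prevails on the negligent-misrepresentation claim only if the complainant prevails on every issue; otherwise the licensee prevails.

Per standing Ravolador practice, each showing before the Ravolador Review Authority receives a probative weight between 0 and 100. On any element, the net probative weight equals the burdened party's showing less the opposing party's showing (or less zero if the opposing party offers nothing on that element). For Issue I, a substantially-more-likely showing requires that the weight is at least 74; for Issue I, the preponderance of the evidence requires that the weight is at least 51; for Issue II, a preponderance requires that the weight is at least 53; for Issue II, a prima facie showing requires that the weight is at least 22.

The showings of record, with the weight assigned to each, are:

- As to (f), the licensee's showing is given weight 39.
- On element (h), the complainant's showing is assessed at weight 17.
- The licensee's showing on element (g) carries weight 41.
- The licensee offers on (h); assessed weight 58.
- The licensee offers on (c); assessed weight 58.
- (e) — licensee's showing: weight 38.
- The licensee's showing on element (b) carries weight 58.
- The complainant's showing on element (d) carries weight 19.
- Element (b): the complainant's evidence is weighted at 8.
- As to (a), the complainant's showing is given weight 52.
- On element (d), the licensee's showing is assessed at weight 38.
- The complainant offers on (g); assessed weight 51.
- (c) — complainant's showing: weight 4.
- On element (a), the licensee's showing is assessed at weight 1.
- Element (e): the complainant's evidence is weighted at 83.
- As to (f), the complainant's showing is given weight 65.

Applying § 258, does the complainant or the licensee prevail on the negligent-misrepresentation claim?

licensee

— Issue I —
Stage I.1 (complainant, the preponderance of the evidence, weight is at least 51): (a) net 52−1=51 ≥ 51 — meets.
  Stage I.1 carried; the burden shifts to the licensee.
Stage I.2 (licensee, the preponderance of the evidence, weight is at least 51): (b) net 58−8=50 < 51 — fails.
  The licensee does not carry Stage I.2.
The complainant prevails on this issue.
— Issue II —
Stage II.1 — burden on complainant; standard: a preponderance (weight is at least 53).
    (e): 83 − 38 = 45 < 53 [not met]
  Stage II.1 not carried; the complainant fails its burden.
The analysis ends at Stage II.1; the licensee prevails on this issue.
Per-issue: Issue I → complainant; Issue II → licensee. The complainant must prevail on every issue; overall, the licensee prevails.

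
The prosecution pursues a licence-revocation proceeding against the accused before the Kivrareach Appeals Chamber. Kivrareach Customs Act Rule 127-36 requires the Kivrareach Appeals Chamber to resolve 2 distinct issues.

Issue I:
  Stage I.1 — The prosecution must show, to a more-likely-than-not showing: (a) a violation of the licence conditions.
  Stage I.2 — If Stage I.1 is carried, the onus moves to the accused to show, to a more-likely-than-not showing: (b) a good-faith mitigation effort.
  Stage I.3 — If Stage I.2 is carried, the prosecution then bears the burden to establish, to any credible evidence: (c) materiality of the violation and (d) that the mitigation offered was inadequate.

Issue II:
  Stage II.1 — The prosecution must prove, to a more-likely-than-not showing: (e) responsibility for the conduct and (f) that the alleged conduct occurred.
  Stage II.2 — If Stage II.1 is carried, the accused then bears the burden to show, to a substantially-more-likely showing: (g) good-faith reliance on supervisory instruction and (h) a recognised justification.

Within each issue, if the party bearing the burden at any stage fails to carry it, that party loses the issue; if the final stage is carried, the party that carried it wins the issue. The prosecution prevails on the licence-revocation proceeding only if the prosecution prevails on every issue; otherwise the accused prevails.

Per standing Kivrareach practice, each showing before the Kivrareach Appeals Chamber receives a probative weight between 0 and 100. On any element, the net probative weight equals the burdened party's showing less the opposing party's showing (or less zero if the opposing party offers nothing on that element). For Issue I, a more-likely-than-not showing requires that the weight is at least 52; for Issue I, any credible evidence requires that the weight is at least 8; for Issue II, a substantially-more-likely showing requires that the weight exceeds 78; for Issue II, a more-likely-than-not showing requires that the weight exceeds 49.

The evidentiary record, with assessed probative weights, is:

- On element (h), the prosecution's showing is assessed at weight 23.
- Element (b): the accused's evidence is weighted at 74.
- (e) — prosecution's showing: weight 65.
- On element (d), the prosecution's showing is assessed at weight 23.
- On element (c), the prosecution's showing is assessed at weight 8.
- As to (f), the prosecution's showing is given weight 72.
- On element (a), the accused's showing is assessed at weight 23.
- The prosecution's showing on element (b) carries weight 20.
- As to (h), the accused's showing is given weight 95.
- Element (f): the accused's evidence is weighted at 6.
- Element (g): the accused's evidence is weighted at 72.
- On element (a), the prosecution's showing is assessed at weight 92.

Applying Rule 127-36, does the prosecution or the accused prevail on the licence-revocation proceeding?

— Issue I —
At Stage I.1 the prosecution must meet a more-likely-than-not showing (weight is at least 52): on (a) the weight is 92 less the opposing 23 gives net 69, ≥ 52, so (a) meets the standard.
  Stage I.1 is satisfied; the onus moves to the accused.
At Stage I.2 the accused must meet a more-likely-than-not showing (weight is at least 52): on (b) the weight is 74 less the opposing 20 gives net 54, which does reach 52, so (b) meets the standard.
  The accused carries Stage I.2; the prosecution now bears the burden.
At Stage I.3 the prosecution must meet any credible evidence (weight is at least 8): on (c) the weight is 8, which does reach 8, so (c) meets the standard; on (d) the weight is 23, which does reach 8, so (d) meets the standard.
  The prosecution carries the last stage.
With every stage satisfied, the prosecution prevails on this issue.
— Issue II —
At Stage II.1 the prosecution must meet a more-likely-than-not showing (weight exceeds 49): on (e) the weight is 65, which does exceed 49, so (e) meets the standard; on (f) the weight is 72 less the opposing 6 gives net 66, which does exceed 49, so (f) meets the standard.
  Stage II.1 carried; the burden shifts to the accused.
At Stage II.2 the accused must meet a substantially-more-likely showing (weight exceeds 78): on (g) the weight is 72, which does not exceed 78, so (g) does not meet the standard; on (h) the weight is 95 less the opposing 23 gives net 72, which does not exceed 78, so (h) does not meet the standard.
  Not every element is met, so the accused fails to carry Stage II.2.
The analysis ends at Stage II.2; the prosecution prevails on this issue.
Per-issue: Issue I → prosecution; Issue II → prosecution. The prosecution must prevail on every issue; overall, the prosecution prevails.

prosecution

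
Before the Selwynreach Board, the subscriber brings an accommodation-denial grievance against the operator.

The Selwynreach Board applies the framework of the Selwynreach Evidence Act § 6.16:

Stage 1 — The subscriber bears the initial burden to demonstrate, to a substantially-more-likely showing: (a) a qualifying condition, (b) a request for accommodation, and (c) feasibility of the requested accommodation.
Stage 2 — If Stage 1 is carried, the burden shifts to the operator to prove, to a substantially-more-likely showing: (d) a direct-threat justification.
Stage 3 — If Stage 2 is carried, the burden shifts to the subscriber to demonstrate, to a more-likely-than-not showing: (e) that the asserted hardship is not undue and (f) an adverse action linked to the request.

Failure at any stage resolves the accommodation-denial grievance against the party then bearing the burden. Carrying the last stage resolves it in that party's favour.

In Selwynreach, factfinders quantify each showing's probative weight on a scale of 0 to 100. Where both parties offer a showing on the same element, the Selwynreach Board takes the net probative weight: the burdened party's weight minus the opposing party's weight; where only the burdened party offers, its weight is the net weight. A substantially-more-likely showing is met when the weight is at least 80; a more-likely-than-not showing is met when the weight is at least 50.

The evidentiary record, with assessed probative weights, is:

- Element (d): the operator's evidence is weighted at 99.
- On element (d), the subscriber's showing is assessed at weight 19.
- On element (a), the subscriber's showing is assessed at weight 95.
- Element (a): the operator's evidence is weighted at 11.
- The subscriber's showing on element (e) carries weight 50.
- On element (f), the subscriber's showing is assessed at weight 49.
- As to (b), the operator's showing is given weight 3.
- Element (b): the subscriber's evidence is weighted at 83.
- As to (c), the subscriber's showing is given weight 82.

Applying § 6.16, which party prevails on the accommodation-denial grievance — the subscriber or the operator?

At Stage 1 the subscriber must meet a substantially-more-likely showing (weight is at least 80): on (a) the weight is 95 less the opposing 11 gives net 84, which does reach 80, so (a) meets the standard; on (b) the weight is 83 less the opposing 3 gives net 80, ≥ 80, so (b) meets the standard; on (c) the weight is 82, ≥ 80, so (c) meets the standard.
  Stage 1 carried; the burden shifts to the operator.
At Stage 2 the operator must meet a substantially-more-likely showing (weight is at least 80): on (d) the weight is 99 less the opposing 19 gives net 80, ≥ 80, so (d) meets the standard.
  All elements met. The burden passes to the subscriber.
At Stage 3 the subscriber must meet a more-likely-than-not showing (weight is at least 50): on (e) the weight is 50, which does reach 50, so (e) meets the standard; on (f) the weight is 49, which does not reach 50, so (f) does not meet the standard.
  The subscriber does not carry Stage 3.
The analysis ends at Stage 3; the operator prevails.

operator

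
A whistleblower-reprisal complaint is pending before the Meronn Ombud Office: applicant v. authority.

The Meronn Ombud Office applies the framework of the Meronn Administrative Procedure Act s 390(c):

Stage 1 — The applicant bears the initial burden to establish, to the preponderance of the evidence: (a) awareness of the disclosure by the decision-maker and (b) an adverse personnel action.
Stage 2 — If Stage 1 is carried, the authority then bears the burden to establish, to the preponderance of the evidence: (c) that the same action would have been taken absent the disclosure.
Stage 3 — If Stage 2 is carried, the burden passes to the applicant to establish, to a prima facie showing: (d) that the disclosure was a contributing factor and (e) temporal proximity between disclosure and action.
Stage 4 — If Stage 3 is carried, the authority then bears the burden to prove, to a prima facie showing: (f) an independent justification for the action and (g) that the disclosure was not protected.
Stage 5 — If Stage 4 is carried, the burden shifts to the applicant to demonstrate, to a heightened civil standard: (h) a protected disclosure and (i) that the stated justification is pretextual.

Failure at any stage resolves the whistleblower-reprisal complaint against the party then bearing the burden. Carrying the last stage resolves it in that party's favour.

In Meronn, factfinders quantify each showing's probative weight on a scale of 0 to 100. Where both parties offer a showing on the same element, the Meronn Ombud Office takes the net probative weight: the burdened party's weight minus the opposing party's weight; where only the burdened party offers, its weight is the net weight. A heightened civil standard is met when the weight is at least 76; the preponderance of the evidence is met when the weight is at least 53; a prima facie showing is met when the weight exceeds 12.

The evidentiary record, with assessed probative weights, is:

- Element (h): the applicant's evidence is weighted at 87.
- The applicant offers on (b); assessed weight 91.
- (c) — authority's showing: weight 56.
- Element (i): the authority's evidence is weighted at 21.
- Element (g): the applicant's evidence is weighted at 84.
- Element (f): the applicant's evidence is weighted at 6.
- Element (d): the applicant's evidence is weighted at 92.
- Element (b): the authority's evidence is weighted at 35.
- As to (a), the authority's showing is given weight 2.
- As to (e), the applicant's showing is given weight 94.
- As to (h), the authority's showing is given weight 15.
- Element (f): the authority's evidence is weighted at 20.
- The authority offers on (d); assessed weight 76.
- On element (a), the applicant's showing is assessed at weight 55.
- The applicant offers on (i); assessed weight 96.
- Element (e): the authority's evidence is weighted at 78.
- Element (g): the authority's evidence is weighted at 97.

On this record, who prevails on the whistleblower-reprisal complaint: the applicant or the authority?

authority

Stage 1 — burden on applicant; standard: the preponderance of the evidence (weight is at least 53).
    (a): 55 − 2 = 53 ≥ 53 [met]
    (b): 91 − 35 = 56 ≥ 53 [met]
  Stage 1 is satisfied; the onus moves to the authority.
Stage 2 — burden on authority; standard: the preponderance of the evidence (weight is at least 53).
    (c): 56 ≥ 53 [met]
  All elements met. The burden passes to the applicant.
Stage 3 — burden on applicant; standard: a prima facie showing (weight exceeds 12).
    (d): 92 − 76 = 16 > 12 [met]
    (e): 94 − 78 = 16 > 12 [met]
  The applicant carries Stage 3; the authority now bears the burden.
Stage 4 — burden on authority; standard: a prima facie showing (weight exceeds 12).
    (f): 20 − 6 = 14 > 12 [met]
    (g): 97 − 84 = 13 > 12 [met]
  Stage 4 carried; the burden shifts to the applicant.
Stage 5 — burden on applicant; standard: a heightened civil standard (weight is at least 76).
    (h): 87 − 15 = 72 < 76 [not met]
    (i): 96 − 21 = 75 < 76 [not met]
  Not every element is met, so the applicant fails to carry Stage 5.
The analysis ends at Stage 5; the authority prevails.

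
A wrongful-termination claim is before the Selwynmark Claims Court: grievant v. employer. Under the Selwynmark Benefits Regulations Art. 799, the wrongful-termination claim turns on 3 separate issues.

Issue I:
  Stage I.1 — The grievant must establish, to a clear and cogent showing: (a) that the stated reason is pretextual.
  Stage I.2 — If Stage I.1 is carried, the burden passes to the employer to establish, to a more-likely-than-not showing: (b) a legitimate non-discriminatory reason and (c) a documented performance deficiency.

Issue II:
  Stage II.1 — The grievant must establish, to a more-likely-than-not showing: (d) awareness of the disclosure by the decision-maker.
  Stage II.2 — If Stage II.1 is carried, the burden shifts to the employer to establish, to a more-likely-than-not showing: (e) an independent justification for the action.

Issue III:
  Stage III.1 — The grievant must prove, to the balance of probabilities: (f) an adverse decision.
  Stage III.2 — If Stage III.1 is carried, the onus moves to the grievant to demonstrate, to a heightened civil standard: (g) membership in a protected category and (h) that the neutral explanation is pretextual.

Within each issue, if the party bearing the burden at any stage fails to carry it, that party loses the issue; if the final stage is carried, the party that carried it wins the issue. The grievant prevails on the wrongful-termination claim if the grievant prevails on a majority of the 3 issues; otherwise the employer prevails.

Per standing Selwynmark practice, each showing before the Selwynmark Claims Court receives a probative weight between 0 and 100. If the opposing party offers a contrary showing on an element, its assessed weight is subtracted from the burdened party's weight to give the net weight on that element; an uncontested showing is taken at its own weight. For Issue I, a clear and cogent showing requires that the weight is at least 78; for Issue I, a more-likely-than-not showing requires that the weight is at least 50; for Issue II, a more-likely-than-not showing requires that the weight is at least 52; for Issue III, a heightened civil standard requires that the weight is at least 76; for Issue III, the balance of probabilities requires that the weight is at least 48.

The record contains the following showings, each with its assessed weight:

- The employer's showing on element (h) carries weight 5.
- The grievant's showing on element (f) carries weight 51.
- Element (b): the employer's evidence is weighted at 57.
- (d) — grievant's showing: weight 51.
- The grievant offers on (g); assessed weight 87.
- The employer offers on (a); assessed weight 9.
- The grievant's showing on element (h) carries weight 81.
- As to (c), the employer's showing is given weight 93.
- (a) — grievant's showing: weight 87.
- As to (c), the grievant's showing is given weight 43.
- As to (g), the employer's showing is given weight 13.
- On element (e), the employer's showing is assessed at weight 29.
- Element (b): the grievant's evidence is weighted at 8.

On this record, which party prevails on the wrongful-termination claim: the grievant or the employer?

employer

— Issue I —
Stage I.1 (grievant, a clear and cogent showing, weight is at least 78): (a) net 87−9=78 ≥ 78 — meets.
  Stage I.1 is satisfied; the onus moves to the employer.
Stage I.2 (employer, a more-likely-than-not showing, weight is at least 50): (b) net 57−8=49 < 50 — fails; (c) net 93−43=50 ≥ 50 — meets.
  Stage I.2 not carried; the employer fails its burden.
So the grievant prevails on this issue.
— Issue II —
Stage II.1 — burden on grievant; standard: a more-likely-than-not showing (weight is at least 52).
    (d): 51 < 52 [not met]
  The grievant does not carry Stage II.1.
The employer prevails on this issue.
— Issue III —
Stage III.1 (grievant, the balance of probabilities, weight is at least 48): (f) 51 ≥ 48 — meets.
  Stage III.1 is satisfied; the grievant continues to bear the burden.
Stage III.2 (grievant, a heightened civil standard, weight is at least 76): (g) net 87−13=74 < 76 — fails; (h) net 81−5=76 ≥ 76 — meets.
  Stage III.2 not carried; the grievant fails its burden.
The employer prevails on this issue.
Per-issue: Issue I → grievant; Issue II → employer; Issue III → employer. The grievant must prevail on a majority of issues; overall, the employer prevails.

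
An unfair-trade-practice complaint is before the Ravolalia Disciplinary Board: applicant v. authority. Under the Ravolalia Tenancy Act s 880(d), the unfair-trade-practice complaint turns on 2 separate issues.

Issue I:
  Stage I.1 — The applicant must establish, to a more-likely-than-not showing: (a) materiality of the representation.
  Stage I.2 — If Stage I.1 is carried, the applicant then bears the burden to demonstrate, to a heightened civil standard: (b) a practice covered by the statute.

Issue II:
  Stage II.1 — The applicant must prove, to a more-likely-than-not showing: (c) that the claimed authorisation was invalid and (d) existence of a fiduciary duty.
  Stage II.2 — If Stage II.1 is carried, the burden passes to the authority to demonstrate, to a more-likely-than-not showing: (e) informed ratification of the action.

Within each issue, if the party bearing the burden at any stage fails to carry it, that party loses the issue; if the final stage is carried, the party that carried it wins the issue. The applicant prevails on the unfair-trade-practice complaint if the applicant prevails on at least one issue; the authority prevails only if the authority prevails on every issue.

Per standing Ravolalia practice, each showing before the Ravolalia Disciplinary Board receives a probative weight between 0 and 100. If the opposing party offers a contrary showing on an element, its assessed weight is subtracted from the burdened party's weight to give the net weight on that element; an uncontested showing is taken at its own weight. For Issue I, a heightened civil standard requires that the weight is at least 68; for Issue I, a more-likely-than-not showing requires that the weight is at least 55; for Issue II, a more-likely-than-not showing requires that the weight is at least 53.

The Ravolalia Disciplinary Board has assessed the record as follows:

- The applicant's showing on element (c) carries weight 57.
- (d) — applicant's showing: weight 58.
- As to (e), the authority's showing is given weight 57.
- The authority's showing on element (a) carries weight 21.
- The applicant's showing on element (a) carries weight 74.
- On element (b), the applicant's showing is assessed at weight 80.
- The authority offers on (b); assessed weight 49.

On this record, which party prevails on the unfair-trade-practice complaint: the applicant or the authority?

— Issue I —
Stage I.1 — burden on applicant; standard: a more-likely-than-not showing (weight is at least 55).
    (a): 74 − 21 = 53 < 55 [not met]
  Stage I.1 not carried; the applicant fails its burden.
So the authority prevails on this issue.
— Issue II —
At Stage II.1 the applicant must meet a more-likely-than-not showing (weight is at least 53): on (c) the weight is 57, which does reach 53, so (c) meets the standard; on (d) the weight is 58, which does reach 53, so (d) meets the standard.
  All elements met. The burden passes to the authority.
At Stage II.2 the authority must meet a more-likely-than-not showing (weight is at least 53): on (e) the weight is 57, ≥ 53, so (e) meets the standard.
  The authority carries the last stage.
Every stage carried; the authority prevails on this issue.
Per-issue: Issue I → authority; Issue II → authority. The applicant must prevail on at least one issue; overall, the authority prevails.

authority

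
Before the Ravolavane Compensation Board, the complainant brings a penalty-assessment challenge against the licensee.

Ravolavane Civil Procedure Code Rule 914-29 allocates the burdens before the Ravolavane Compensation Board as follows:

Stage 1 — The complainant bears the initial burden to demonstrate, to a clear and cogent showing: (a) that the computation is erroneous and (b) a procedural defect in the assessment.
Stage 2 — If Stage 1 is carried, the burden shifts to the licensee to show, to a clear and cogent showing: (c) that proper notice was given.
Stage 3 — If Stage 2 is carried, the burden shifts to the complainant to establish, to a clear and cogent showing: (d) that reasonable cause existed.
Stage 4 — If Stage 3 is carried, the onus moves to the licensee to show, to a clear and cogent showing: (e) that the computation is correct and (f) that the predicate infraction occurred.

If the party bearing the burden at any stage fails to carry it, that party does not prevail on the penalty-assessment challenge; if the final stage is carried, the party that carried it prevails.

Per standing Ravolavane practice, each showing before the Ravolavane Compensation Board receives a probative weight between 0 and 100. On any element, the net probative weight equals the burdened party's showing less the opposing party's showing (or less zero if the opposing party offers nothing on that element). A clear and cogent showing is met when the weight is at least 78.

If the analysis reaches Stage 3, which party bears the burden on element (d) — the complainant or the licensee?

Stage 3's rule assigns the burden to the complainant (to a clear and cogent showing).

complainant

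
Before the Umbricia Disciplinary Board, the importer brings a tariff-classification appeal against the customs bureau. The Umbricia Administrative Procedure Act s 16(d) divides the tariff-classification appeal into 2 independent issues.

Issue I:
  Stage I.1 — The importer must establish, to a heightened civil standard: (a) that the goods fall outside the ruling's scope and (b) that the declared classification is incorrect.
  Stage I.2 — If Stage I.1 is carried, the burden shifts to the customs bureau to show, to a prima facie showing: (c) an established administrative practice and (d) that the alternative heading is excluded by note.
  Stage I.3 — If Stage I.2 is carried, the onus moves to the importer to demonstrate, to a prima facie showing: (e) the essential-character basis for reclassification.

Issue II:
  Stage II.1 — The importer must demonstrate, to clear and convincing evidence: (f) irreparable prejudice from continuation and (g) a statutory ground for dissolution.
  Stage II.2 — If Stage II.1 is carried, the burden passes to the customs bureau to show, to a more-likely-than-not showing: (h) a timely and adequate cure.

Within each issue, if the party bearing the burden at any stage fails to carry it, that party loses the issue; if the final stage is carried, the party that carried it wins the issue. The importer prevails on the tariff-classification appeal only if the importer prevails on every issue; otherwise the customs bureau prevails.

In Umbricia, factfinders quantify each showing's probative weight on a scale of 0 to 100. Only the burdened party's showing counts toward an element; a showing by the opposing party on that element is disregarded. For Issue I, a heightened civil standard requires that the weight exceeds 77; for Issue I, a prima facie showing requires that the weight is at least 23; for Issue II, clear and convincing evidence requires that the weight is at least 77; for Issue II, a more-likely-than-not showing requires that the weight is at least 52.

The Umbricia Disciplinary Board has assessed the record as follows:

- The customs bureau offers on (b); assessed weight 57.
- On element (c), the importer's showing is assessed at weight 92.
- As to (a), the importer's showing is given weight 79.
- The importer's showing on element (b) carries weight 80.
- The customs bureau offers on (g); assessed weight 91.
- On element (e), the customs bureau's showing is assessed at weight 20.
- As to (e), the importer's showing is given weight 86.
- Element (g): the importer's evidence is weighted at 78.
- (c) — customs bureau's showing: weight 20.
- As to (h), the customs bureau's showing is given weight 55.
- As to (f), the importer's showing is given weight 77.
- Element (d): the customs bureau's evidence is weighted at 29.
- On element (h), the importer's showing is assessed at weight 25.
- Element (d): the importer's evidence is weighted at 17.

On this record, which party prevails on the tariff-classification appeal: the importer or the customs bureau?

— Issue I —
Stage I.1 — burden on importer; standard: a heightened civil standard (weight exceeds 77).
    (a): 79 > 77 [met]
    (b): 80 (customs bureau's 57 disregarded) > 77 [met]
  Stage I.1 is satisfied; the onus moves to the customs bureau.
Stage I.2 — burden on customs bureau; standard: a prima facie showing (weight is at least 23).
    (c): 20 (importer's 92 disregarded) < 23 [not met]
    (d): 29 (importer's 17 disregarded) ≥ 23 [met]
  Stage I.2 not carried; the customs bureau fails its burden.
The analysis ends at Stage I.2; the importer prevails on this issue.
— Issue II —
Stage II.1 (importer, clear and convincing evidence, weight is at least 77): (f) 77 ≥ 77 — meets; (g) 78 (customs bureau's 91 disregarded) ≥ 77 — meets.
  Stage II.1 carried; the burden shifts to the customs bureau.
Stage II.2 (customs bureau, a more-likely-than-not showing, weight is at least 52): (h) 55 (importer's 25 disregarded) ≥ 52 — meets.
  The customs bureau carries the last stage.
All stages carried — the customs bureau prevails on this issue.
Per-issue: Issue I → importer; Issue II → customs bureau. The importer must prevail on every issue; overall, the customs bureau prevails.

customs bureau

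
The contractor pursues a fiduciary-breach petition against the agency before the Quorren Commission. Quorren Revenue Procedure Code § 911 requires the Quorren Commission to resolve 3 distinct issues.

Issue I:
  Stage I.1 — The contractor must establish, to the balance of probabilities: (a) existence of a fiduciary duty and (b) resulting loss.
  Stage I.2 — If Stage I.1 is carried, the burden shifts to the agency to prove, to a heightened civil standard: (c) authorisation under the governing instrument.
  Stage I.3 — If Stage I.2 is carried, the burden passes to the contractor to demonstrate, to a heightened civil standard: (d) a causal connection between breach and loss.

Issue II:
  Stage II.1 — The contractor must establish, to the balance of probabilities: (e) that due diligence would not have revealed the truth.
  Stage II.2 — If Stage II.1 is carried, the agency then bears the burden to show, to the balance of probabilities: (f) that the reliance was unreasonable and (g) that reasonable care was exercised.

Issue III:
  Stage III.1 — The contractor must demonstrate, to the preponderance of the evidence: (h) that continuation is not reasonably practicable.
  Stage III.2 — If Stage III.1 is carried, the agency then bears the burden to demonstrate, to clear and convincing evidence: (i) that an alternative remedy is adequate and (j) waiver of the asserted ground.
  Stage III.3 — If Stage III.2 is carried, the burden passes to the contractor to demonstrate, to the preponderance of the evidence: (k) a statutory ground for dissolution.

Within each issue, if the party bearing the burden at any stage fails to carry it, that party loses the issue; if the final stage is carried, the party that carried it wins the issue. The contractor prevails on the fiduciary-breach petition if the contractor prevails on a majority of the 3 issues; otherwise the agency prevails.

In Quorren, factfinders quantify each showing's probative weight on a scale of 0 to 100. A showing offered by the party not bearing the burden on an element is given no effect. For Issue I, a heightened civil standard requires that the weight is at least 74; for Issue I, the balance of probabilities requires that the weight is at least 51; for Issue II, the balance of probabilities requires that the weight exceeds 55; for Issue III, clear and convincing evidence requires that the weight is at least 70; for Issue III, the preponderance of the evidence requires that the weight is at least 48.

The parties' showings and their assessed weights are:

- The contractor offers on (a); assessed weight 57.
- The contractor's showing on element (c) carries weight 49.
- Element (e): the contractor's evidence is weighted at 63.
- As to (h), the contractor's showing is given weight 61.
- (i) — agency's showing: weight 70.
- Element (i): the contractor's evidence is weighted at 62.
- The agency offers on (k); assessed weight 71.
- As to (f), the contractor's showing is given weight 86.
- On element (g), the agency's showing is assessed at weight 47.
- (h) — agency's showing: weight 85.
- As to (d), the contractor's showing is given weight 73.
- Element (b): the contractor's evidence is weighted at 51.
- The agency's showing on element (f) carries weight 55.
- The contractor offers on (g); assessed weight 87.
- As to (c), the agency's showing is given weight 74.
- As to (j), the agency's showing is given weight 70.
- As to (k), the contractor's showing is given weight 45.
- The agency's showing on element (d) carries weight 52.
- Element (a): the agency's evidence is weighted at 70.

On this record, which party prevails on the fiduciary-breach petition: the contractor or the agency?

— Issue I —
At Stage I.1 the contractor must meet the balance of probabilities (weight is at least 51): on (a) the weight is 57 (the agency's 70 is given no effect), ≥ 51, so (a) meets the standard; on (b) the weight is 51, which does reach 51, so (b) meets the standard.
  Stage I.1 is satisfied; the onus moves to the agency.
At Stage I.2 the agency must meet a heightened civil standard (weight is at least 74): on (c) the weight is 74 (the contractor's 49 is given no effect), ≥ 74, so (c) meets the standard.
  All elements met. The burden passes to the contractor.
At Stage I.3 the contractor must meet a heightened civil standard (weight is at least 74): on (d) the weight is 73 (the agency's 52 is given no effect), which does not reach 74, so (d) does not meet the standard.
  The contractor does not carry Stage I.3.
The analysis ends at Stage I.3; the agency prevails on this issue.
— Issue II —
Stage II.1 — burden on contractor; standard: the balance of probabilities (weight exceeds 55).
    (e): 63 > 55 [met]
  All elements met. The burden passes to the agency.
Stage II.2 — burden on agency; standard: the balance of probabilities (weight exceeds 55).
    (f): 55 (contractor's 86 disregarded) ≤ 55 [not met]
    (g): 47 (contractor's 87 disregarded) ≤ 55 [not met]
  Not every element is met, so the agency fails to carry Stage II.2.
The contractor prevails on this issue.
— Issue III —
Stage III.1 — burden on contractor; standard: the preponderance of the evidence (weight is at least 48).
    (h): 61 (agency's 85 disregarded) ≥ 48 [met]
  The contractor carries Stage III.1; the agency now bears the burden.
Stage III.2 — burden on agency; standard: clear and convincing evidence (weight is at least 70).
    (i): 70 (contractor's 62 disregarded) ≥ 70 [met]
    (j): 70 ≥ 70 [met]
  All elements met. The burden passes to the contractor.
Stage III.3 — burden on contractor; standard: the preponderance of the evidence (weight is at least 48).
    (k): 45 (agency's 71 disregarded) < 48 [not met]
  Stage III.3 not carried; the contractor fails its burden.
The agency prevails on this issue.
Per-issue: Issue I → agency; Issue II → contractor; Issue III → agency. The contractor must prevail on a majority of issues; overall, the agency prevails.

agency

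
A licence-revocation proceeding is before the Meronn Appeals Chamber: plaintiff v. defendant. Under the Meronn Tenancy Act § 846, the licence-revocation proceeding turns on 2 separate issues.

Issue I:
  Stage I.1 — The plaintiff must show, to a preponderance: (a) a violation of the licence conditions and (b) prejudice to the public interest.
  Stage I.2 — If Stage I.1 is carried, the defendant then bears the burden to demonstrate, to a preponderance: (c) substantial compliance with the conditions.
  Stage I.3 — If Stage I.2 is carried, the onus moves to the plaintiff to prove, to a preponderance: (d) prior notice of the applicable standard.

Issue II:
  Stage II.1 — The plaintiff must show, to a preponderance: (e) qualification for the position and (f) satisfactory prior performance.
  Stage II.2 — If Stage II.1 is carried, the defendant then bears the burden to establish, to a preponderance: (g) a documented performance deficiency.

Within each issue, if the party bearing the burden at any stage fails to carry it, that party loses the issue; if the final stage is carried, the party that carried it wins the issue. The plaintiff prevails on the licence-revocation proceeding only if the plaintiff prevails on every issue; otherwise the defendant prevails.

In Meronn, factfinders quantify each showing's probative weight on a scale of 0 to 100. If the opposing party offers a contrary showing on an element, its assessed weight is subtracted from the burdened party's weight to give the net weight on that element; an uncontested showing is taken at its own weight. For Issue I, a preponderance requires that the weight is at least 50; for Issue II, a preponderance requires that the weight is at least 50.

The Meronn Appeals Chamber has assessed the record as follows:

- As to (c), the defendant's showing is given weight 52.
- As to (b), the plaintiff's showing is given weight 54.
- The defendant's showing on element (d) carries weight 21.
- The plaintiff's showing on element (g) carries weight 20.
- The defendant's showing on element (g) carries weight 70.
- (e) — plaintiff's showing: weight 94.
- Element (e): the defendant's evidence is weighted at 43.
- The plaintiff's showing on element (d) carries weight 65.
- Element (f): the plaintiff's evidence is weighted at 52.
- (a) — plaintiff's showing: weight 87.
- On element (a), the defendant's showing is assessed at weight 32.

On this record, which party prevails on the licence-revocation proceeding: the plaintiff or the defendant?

defendant

— Issue I —
At Stage I.1 the plaintiff must meet a preponderance (weight is at least 50): on (a) the weight is 87 less the opposing 32 gives net 55, which does reach 50, so (a) meets the standard; on (b) the weight is 54, which does reach 50, so (b) meets the standard.
  All elements met. The burden passes to the defendant.
At Stage I.2 the defendant must meet a preponderance (weight is at least 50): on (c) the weight is 52, ≥ 50, so (c) meets the standard.
  Stage I.2 carried; the burden shifts to the plaintiff.
At Stage I.3 the plaintiff must meet a preponderance (weight is at least 50): on (d) the weight is 65 less the opposing 21 gives net 44, which does not reach 50, so (d) does not meet the standard.
  Stage I.3 not carried; the plaintiff fails its burden.
The analysis ends at Stage I.3; the defendant prevails on this issue.
— Issue II —
Stage II.1 (plaintiff, a preponderance, weight is at least 50): (e) net 94−43=51 ≥ 50 — meets; (f) 52 ≥ 50 — meets.
  The plaintiff carries Stage II.1; the defendant now bears the burden.
Stage II.2 (defendant, a preponderance, weight is at least 50): (g) net 70−20=50 ≥ 50 — meets.
  Stage II.2 carried; the final stage is satisfied.
Every stage carried; the defendant prevails on this issue.
Per-issue: Issue I → defendant; Issue II → defendant. The plaintiff must prevail on every issue; overall, the defendant prevails.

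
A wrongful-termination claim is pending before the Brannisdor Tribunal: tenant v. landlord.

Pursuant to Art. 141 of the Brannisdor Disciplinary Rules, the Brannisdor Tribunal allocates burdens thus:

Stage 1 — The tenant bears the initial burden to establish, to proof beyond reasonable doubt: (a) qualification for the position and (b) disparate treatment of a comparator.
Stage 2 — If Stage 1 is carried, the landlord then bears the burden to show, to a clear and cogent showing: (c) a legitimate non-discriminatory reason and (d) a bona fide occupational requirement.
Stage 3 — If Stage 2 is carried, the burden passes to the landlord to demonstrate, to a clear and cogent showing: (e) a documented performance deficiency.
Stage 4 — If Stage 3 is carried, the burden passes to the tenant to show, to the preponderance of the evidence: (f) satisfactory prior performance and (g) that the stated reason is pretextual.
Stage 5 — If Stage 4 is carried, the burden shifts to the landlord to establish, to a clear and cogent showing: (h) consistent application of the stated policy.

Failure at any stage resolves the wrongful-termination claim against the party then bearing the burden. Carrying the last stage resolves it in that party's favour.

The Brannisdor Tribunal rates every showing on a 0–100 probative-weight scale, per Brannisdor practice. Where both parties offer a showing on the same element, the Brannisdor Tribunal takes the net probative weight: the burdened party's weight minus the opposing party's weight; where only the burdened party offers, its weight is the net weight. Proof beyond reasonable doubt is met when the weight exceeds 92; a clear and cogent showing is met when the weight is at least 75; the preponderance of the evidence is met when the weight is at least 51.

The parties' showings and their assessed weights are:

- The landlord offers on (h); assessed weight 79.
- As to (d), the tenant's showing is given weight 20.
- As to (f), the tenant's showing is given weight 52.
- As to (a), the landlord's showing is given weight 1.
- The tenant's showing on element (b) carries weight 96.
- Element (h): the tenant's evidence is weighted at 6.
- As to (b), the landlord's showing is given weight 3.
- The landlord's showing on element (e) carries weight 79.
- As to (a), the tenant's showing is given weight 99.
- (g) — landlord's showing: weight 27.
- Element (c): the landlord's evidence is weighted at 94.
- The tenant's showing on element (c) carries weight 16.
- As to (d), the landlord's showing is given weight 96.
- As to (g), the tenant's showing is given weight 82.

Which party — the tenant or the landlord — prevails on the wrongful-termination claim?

Stage 1 (tenant, proof beyond reasonable doubt, weight exceeds 92): (a) net 99−1=98 > 92 — meets; (b) net 96−3=93 > 92 — meets.
  Stage 1 is satisfied; the onus moves to the landlord.
Stage 2 (landlord, a clear and cogent showing, weight is at least 75): (c) net 94−16=78 ≥ 75 — meets; (d) net 96−20=76 ≥ 75 — meets.
  Stage 2 is satisfied; the landlord continues to bear the burden.
Stage 3 (landlord, a clear and cogent showing, weight is at least 75): (e) 79 ≥ 75 — meets.
  All elements met. The burden passes to the tenant.
Stage 4 (tenant, the preponderance of the evidence, weight is at least 51): (f) 52 ≥ 51 — meets; (g) net 82−27=55 ≥ 51 — meets.
  All elements met. The burden passes to the landlord.
Stage 5 (landlord, a clear and cogent showing, weight is at least 75): (h) net 79−6=73 < 75 — fails.
  Not every element is met, so the landlord fails to carry Stage 5.
So the tenant prevails.

tenant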